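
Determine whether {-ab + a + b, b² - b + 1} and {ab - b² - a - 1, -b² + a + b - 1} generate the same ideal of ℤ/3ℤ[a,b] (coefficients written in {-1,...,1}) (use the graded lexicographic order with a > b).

Two ideals are equal iff their reduced Gröbner bases coincide (the reduced basis is unique for a fixed ordering).
Buchberger on the first generating set:
f_1 = -ab + a + b, LT = ab.
f_2 = b² - b + 1, LT = b².

S(f_1,f_2): lcm = ab². S = -b² - a.
  leading term b²: subtract (-1)·f_2 from -b² - a → -a - b + 1
  leading term a: no divisor's leading term divides it; move -a to the remainder.
  leading term b: no divisor's leading term divides it; move -b to the remainder.
  leading term 1: no divisor's leading term divides it; move 1 to the remainder.
  remainder -a - b + 1 ≠ 0; add g_3 = -a - b + 1 to the basis.

The other S-polynomials (S(f_1,g_3), S(f_2,g_3)) all reduce to 0 modulo the current basis, so we have a Gröbner basis.
Inter-reduce: drop elements whose leading term is divisible by another's, tail-reduce, and make monic.
Reduced Gröbner basis: {b² - b + 1, a + b - 1}.

Buchberger on the second generating set:
h_1 = ab - b² - a - 1, LT = ab.
h_2 = -b² + a + b - 1, LT = b².

S(h_1,h_2): lcm = ab². S = -b³ + a² - a - b.
  leading term b³: subtract (b)·h_2 from -b³ + a² - a - b → a² - ab - b² - a
  leading term a²: no divisor's leading term divides it; move a² to the remainder.
  leading term ab: subtract (-1)·h_1 from -ab - b² - a → b² + a - 1
  leading term b²: subtract (-1)·h_2 from b² + a - 1 → -a + b + 1
  leading term a: no divisor's leading term divides it; move -a to the remainder.
  leading term b: no divisor's leading term divides it; move b to the remainder.
  leading term 1: no divisor's leading term divides it; move 1 to the remainder.
  remainder a² - a + b + 1 ≠ 0; add k_3 = a² - a + b + 1 to the basis.

The other S-polynomials (S(h_1,k_3), S(h_2,k_3)) all reduce to 0 modulo the current basis, so we have a Gröbner basis.
Inter-reduce: drop elements whose leading term is divisible by another's, tail-reduce, and make monic.
Reduced Gröbner basis: {a² - a + b + 1, ab + a - b, b² - a - b + 1}.

These differ, so the ideals are not equal.

No, the ideals differ.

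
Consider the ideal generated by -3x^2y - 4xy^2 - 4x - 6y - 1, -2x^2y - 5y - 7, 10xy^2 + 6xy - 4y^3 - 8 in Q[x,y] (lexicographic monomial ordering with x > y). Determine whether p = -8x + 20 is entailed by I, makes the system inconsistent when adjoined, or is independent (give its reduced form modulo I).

First compute the reduced Gröbner basis of I by Buchberger's algorithm.
f_1 = -3x^2y - 4xy^2 - 4x - 6y - 1, LT = x^2y.
f_2 = -2x^2y - 5y - 7, LT = x^2y.
f_3 = 10xy^2 + 6xy - 4y^3 - 8, LT = xy^2.

S(f_1,f_2): lcm = x^2y. S = 4/3xy^2 + 4/3x - 1/2y - 19/6.
  reduce S modulo (f_1, f_2, f_3):
  remainder -4/5xy + 4/3x + 8/15y^3 - 1/2y - 21/10 ≠ 0; add h_4 = -4/5xy + 4/3x + 8/15y^3 - 1/2y - 21/10 to the basis.

S(f_1,f_3): lcm = x^2y^2. S = -3/5x^2y + 26/15xy^3 + 4/3xy + 4/5x + 2y^2 + 1/3y.
  reduce S modulo (f_1, f_2, f_3, h_4):
  remainder 914/225x + 52/75y^4 + 8/9y^3 + 2y^2 + 599/300y - 387/100 ≠ 0; add h_5 = 914/225x + 52/75y^4 + 8/9y^3 + 2y^2 + 599/300y - 387/100 to the basis.

S(f_2,f_3): lcm = x^2y^2. S = -3/5x^2y + 2/5xy^3 + 4/5x + 5/2y^2 + 7/2y.
  reduce S modulo (f_1, f_2, f_3, h_4, h_5):
  remainder -8/457y^4 - 104/457y^3 + 1817/914y^2 + 4313/914y + 1152/457 ≠ 0; add h_6 = -8/457y^4 - 104/457y^3 + 1817/914y^2 + 4313/914y + 1152/457 to the basis.

S(f_1,h_4): lcm = x^2y. S = 5/3x^2 + 2/3xy^3 + 4/3xy^2 - 5/8xy - 31/24x + 2y + 1/3.
  reduce S modulo (f_1, f_2, f_3, h_4, h_5, h_6):
  remainder -73581/1828y^3 + 749705/3656y^2 + 1994337/3656y + 548735/1828 ≠ 0; add h_7 = -73581/1828y^3 + 749705/3656y^2 + 1994337/3656y + 548735/1828 to the basis.

S(f_1,h_5): lcm = x^2y. S = -78/457xy^5 - 100/457xy^4 - 225/457xy^3 + 9233/10968xy^2 + 3483/3656xy + 4/3x + 2y + 1/3.
  reduce S modulo (f_1, f_2, f_3, h_4, h_5, h_6, h_7):
  remainder -1069189940091/3586828480y^2 - 446209541391/717365696y - 158897397/490540 ≠ 0; add h_8 = -1069189940091/3586828480y^2 - 446209541391/717365696y - 158897397/490540 to the basis.

S(f_3,h_5): lcm = xy^2. S = 3/5xy - 78/457y^6 - 100/457y^5 - 225/457y^4 - 16297/18280y^3 + 3483/3656y^2 - 4/5.
  reduce S modulo (f_1, f_2, f_3, h_4, h_5, h_6, h_7, h_8):
  remainder -15204124126075/1221931360104y - 15204124126075/1221931360104 ≠ 0; add h_9 = -15204124126075/1221931360104y - 15204124126075/1221931360104 to the basis.

The other S-polynomials (S(f_2,h_4), S(f_3,h_4), S(f_2,h_5), S(h_4,h_5), S(f_1,h_6), S(f_2,h_6), S(f_3,h_6), S(h_4,h_6), S(h_5,h_6), S(f_1,h_7), S(f_2,h_7), S(f_3,h_7), S(h_4,h_7), S(h_5,h_7), S(h_6,h_7), S(f_1,h_8), S(f_2,h_8), S(f_3,h_8), S(h_4,h_8), S(h_5,h_8), S(h_6,h_8), S(h_7,h_8), S(f_1,h_9), S(f_2,h_9), S(f_3,h_9), S(h_4,h_9), S(h_5,h_9), S(h_6,h_9), S(h_7,h_9), S(h_8,h_9)) all reduce to 0 modulo the current basis, so we have a Gröbner basis.
Inter-reduce: drop elements whose leading term is divisible by another's, tail-reduce, and make monic.
Reduced Gröbner basis: {x - 1, y + 1}.
Label its elements g_1 = x - 1, g_2 = y + 1.

Reduce p = -8x + 20 modulo G:
  leading term x: subtract (-8)·g_1 from -8x + 20 → 12
  leading term 1: no divisor's leading term divides it; move 12 to the remainder.
  normal form = 12.
The normal form is nonzero, so p ∉ I. Since p minus its normal form lies in I, I + (p) = I + (r) where r = 12; decide whether this ideal is the whole ring.
Here r = 12 is a nonzero constant, hence a unit: 1 ∈ I + (p), the Gröbner basis of I + (p) is {1}, and the enlarged system has no common solution — adjoining p is inconsistent.

Adjoining -8x + 20 makes the ideal the whole ring: the system is inconsistent.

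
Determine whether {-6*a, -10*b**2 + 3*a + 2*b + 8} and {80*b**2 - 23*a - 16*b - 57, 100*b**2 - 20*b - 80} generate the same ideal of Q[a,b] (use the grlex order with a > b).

No, the ideals differ.

For a fixed monomial order, each ideal has a unique reduced Gröbner basis; comparing bases decides equality.
Buchberger on the first generating set:
f_1 = -6*a, LT = a.
f_2 = -10*b**2 + 3*a + 2*b + 8, LT = b**2.

The S-polynomials (S(f_1,f_2)) all reduce to 0 modulo the current basis, so we have a Gröbner basis.
Inter-reduce: drop elements whose leading term is divisible by another's, tail-reduce, and make monic.
Reduced Gröbner basis: {b**2 - 1/5*b - 4/5, a}.

Buchberger on the second generating set:
h_1 = 80*b**2 - 23*a - 16*b - 57, LT = b**2.
h_2 = 100*b**2 - 20*b - 80, LT = b**2.

S(h_1,h_2): lcm = b**2. S = -23/80*a + 7/80.
  leading term a: no divisor's leading term divides it; move -23/80*a to the remainder.
  leading term 1: no divisor's leading term divides it; move 7/80 to the remainder.
  remainder -23/80*a + 7/80 ≠ 0; add k_3 = -23/80*a + 7/80 to the basis.

The other S-polynomials (S(h_1,k_3), S(h_2,k_3)) all reduce to 0 modulo the current basis, so we have a Gröbner basis.
Inter-reduce: drop elements whose leading term is divisible by another's, tail-reduce, and make monic.
Reduced Gröbner basis: {b**2 - 1/5*b - 4/5, a - 7/23}.

The bases are distinct; the ideals are different.
The choice of monomial ordering does not affect the verdict — as long as both bases are computed under the same ordering, their equality decides ideal equality.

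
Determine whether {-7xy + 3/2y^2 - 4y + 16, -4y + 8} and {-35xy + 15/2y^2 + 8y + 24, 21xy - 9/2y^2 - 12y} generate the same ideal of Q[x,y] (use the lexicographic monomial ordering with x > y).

Equality of ideals is decidable: compute both reduced Gröbner bases (unique for the ordering) and check whether they agree.
Buchberger on the first generating set:
f_1 = -7xy + 3/2y^2 - 4y + 16, LT = xy.
f_2 = -4y + 8, LT = y.

S(f_1,f_2): lcm = xy. S = 2x - 3/14y^2 + 4/7y - 16/7.
  reduce S modulo (f_1, f_2):
  remainder 2x - 2 ≠ 0; add g_3 = 2x - 2 to the basis.

The other S-polynomials (S(f_1,g_3), S(f_2,g_3)) all reduce to 0 modulo the current basis, so we have a Gröbner basis.
Inter-reduce: drop elements whose leading term is divisible by another's, tail-reduce, and make monic.
Reduced Gröbner basis: {x - 1, y - 2}.

Buchberger on the second generating set:
h_1 = -35xy + 15/2y^2 + 8y + 24, LT = xy.
h_2 = 21xy - 9/2y^2 - 12y, LT = xy.

S(h_1,h_2): lcm = xy. S = 12/35y - 24/35.
  reduce S modulo (h_1, h_2):
  remainder 12/35y - 24/35 ≠ 0; add k_3 = 12/35y - 24/35 to the basis.

S(h_1,k_3): lcm = xy. S = 2x - 3/14y^2 - 8/35y - 24/35.
  reduce S modulo (h_1, h_2, k_3):
  remainder 2x - 2 ≠ 0; add k_4 = 2x - 2 to the basis.

The other S-polynomials (S(h_2,k_3), S(h_1,k_4), S(h_2,k_4), S(k_3,k_4)) all reduce to 0 modulo the current basis, so we have a Gröbner basis.
Inter-reduce: drop elements whose leading term is divisible by another's, tail-reduce, and make monic.
Reduced Gröbner basis: {x - 1, y - 2}.

Same reduced basis, so the two generating sets span the same ideal.
The same test decides containment: I ⊆ J iff every generator of I reduces to 0 modulo a Gröbner basis of J.

Yes, the ideals are equal.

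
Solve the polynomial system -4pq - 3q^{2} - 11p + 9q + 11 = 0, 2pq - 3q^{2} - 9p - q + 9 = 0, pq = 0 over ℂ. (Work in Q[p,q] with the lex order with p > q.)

{(1, 0)}

Compute a lex Gröbner basis by Buchberger's algorithm.
f_1 = -4pq - 11p - 3q^{2} + 9q + 11, LT = pq.
f_2 = 2pq - 9p - 3q^{2} - q + 9, LT = pq.
f_3 = pq, LT = pq.

S(f_1,f_2): lcm = pq. S = \tfrac{29}{4}p + \tfrac{9}{4}q^{2} - \tfrac{7}{4}q - \tfrac{29}{4}.
  leading term p: no divisor's leading term divides it; move \tfrac{29}{4}p to the remainder.
  leading term q^{2}: no divisor's leading term divides it; move \tfrac{9}{4}q^{2} to the remainder.
  leading term q: no divisor's leading term divides it; move -\tfrac{7}{4}q to the remainder.
  leading term 1: no divisor's leading term divides it; move -\tfrac{29}{4} to the remainder.
  remainder \tfrac{29}{4}p + \tfrac{9}{4}q^{2} - \tfrac{7}{4}q - \tfrac{29}{4} ≠ 0; add h_4 = \tfrac{29}{4}p + \tfrac{9}{4}q^{2} - \tfrac{7}{4}q - \tfrac{29}{4} to the basis.

S(f_1,f_3): lcm = pq. S = \tfrac{11}{4}p + \tfrac{3}{4}q^{2} - \tfrac{9}{4}q - \tfrac{11}{4}.
  leading term p: subtract (\tfrac{11}{29})·h_4 from \tfrac{11}{4}p + \tfrac{3}{4}q^{2} - \tfrac{9}{4}q - \tfrac{11}{4} → -\tfrac{3}{29}q^{2} - \tfrac{46}{29}q
  leading term q^{2}: no divisor's leading term divides it; move -\tfrac{3}{29}q^{2} to the remainder.
  leading term q: no divisor's leading term divides it; move -\tfrac{46}{29}q to the remainder.
  remainder -\tfrac{3}{29}q^{2} - \tfrac{46}{29}q ≠ 0; add h_5 = -\tfrac{3}{29}q^{2} - \tfrac{46}{29}q to the basis.

S(f_2,f_3): lcm = pq. S = -\tfrac{9}{2}p - \tfrac{3}{2}q^{2} - \tfrac{1}{2}q + \tfrac{9}{2}.
  leading term p: subtract (-\tfrac{18}{29})·h_4 from -\tfrac{9}{2}p - \tfrac{3}{2}q^{2} - \tfrac{1}{2}q + \tfrac{9}{2} → -\tfrac{3}{29}q^{2} - \tfrac{46}{29}q
  leading term q^{2}: subtract (1)·h_5 from -\tfrac{3}{29}q^{2} - \tfrac{46}{29}q → 0
  remainder 0.

S(f_1,h_4): lcm = pq. S = \tfrac{11}{4}p - \tfrac{9}{29}q^{3} + \tfrac{115}{116}q^{2} - \tfrac{5}{4}q - \tfrac{11}{4}.
  leading term p: subtract (\tfrac{11}{29})·h_4 from \tfrac{11}{4}p - \tfrac{9}{29}q^{3} + \tfrac{115}{116}q^{2} - \tfrac{5}{4}q - \tfrac{11}{4} → -\tfrac{9}{29}q^{3} + \tfrac{4}{29}q^{2} - \tfrac{17}{29}q
  leading term q^{3}: subtract (3q)·h_5 from -\tfrac{9}{29}q^{3} + \tfrac{4}{29}q^{2} - \tfrac{17}{29}q → \tfrac{142}{29}q^{2} - \tfrac{17}{29}q
  leading term q^{2}: subtract (-\tfrac{142}{3})·h_5 from \tfrac{142}{29}q^{2} - \tfrac{17}{29}q → -\tfrac{227}{3}q
  leading term q: no divisor's leading term divides it; move -\tfrac{227}{3}q to the remainder.
  remainder -\tfrac{227}{3}q ≠ 0; add h_6 = -\tfrac{227}{3}q to the basis.

S(f_2,h_4): lcm = pq. S = -\tfrac{9}{2}p - \tfrac{9}{29}q^{3} - \tfrac{73}{58}q^{2} + \tfrac{1}{2}q + \tfrac{9}{2}.
  leading term p: subtract (-\tfrac{18}{29})·h_4 from -\tfrac{9}{2}p - \tfrac{9}{29}q^{3} - \tfrac{73}{58}q^{2} + \tfrac{1}{2}q + \tfrac{9}{2} → -\tfrac{9}{29}q^{3} + \tfrac{4}{29}q^{2} - \tfrac{17}{29}q
  leading term q^{3}: subtract (3q)·h_5 from -\tfrac{9}{29}q^{3} + \tfrac{4}{29}q^{2} - \tfrac{17}{29}q → \tfrac{142}{29}q^{2} - \tfrac{17}{29}q
  leading term q^{2}: subtract (-\tfrac{142}{3})·h_5 from \tfrac{142}{29}q^{2} - \tfrac{17}{29}q → -\tfrac{227}{3}q
  leading term q: subtract (1)·h_6 from -\tfrac{227}{3}q → 0
  remainder 0.

S(f_3,h_4): lcm = pq. S = -\tfrac{9}{29}q^{3} + \tfrac{7}{29}q^{2} + q.
  leading term q^{3}: subtract (3q)·h_5 from -\tfrac{9}{29}q^{3} + \tfrac{7}{29}q^{2} + q → 5q^{2} + q
  leading term q^{2}: subtract (-\tfrac{145}{3})·h_5 from 5q^{2} + q → -\tfrac{227}{3}q
  leading term q: subtract (1)·h_6 from -\tfrac{227}{3}q → 0
  remainder 0.

S(f_1,h_5): lcm = pq^{2}. S = -\tfrac{151}{12}pq + \tfrac{3}{4}q^{3} - \tfrac{9}{4}q^{2} - \tfrac{11}{4}q.
  leading term pq: subtract (\tfrac{151}{48})·f_1 from -\tfrac{151}{12}pq + \tfrac{3}{4}q^{3} - \tfrac{9}{4}q^{2} - \tfrac{11}{4}q → \tfrac{1661}{48}p + \tfrac{3}{4}q^{3} + \tfrac{115}{16}q^{2} - \tfrac{497}{16}q - \tfrac{1661}{48}
  leading term p: subtract (\tfrac{1661}{348})·h_4 from \tfrac{1661}{48}p + \tfrac{3}{4}q^{3} + \tfrac{115}{16}q^{2} - \tfrac{497}{16}q - \tfrac{1661}{48} → \tfrac{3}{4}q^{3} - \tfrac{103}{29}q^{2} - \tfrac{7903}{348}q
  leading term q^{3}: subtract (-\tfrac{29}{4}q)·h_5 from \tfrac{3}{4}q^{3} - \tfrac{103}{29}q^{2} - \tfrac{7903}{348}q → -\tfrac{873}{58}q^{2} - \tfrac{7903}{348}q
  leading term q^{2}: subtract (\tfrac{291}{2})·h_5 from -\tfrac{873}{58}q^{2} - \tfrac{7903}{348}q → \tfrac{2497}{12}q
  leading term q: subtract (-\tfrac{11}{4})·h_6 from \tfrac{2497}{12}q → 0
  remainder 0.

S(f_2,h_5): lcm = pq^{2}. S = -\tfrac{119}{6}pq - \tfrac{3}{2}q^{3} - \tfrac{1}{2}q^{2} + \tfrac{9}{2}q.
  leading term pq: subtract (\tfrac{119}{24})·f_1 from -\tfrac{119}{6}pq - \tfrac{3}{2}q^{3} - \tfrac{1}{2}q^{2} + \tfrac{9}{2}q → \tfrac{1309}{24}p - \tfrac{3}{2}q^{3} + \tfrac{115}{8}q^{2} - \tfrac{321}{8}q - \tfrac{1309}{24}
  leading term p: subtract (\tfrac{1309}{174})·h_4 from \tfrac{1309}{24}p - \tfrac{3}{2}q^{3} + \tfrac{115}{8}q^{2} - \tfrac{321}{8}q - \tfrac{1309}{24} → -\tfrac{3}{2}q^{3} - \tfrac{74}{29}q^{2} - \tfrac{4691}{174}q
  leading term q^{3}: subtract (\tfrac{29}{2}q)·h_5 from -\tfrac{3}{2}q^{3} - \tfrac{74}{29}q^{2} - \tfrac{4691}{174}q → \tfrac{593}{29}q^{2} - \tfrac{4691}{174}q
  leading term q^{2}: subtract (-\tfrac{593}{3})·h_5 from \tfrac{593}{29}q^{2} - \tfrac{4691}{174}q → -\tfrac{681}{2}q
  leading term q: subtract (\tfrac{9}{2})·h_6 from -\tfrac{681}{2}q → 0
  remainder 0.

S(f_3,h_5): lcm = pq^{2}. S = -\tfrac{46}{3}pq.
  leading term pq: subtract (\tfrac{23}{6})·f_1 from -\tfrac{46}{3}pq → \tfrac{253}{6}p + \tfrac{23}{2}q^{2} - \tfrac{69}{2}q - \tfrac{253}{6}
  leading term p: subtract (\tfrac{506}{87})·h_4 from \tfrac{253}{6}p + \tfrac{23}{2}q^{2} - \tfrac{69}{2}q - \tfrac{253}{6} → -\tfrac{46}{29}q^{2} - \tfrac{2116}{87}q
  leading term q^{2}: subtract (\tfrac{46}{3})·h_5 from -\tfrac{46}{29}q^{2} - \tfrac{2116}{87}q → 0
  remainder 0.

S(h_4,h_5): leading monomials are coprime, so the S-polynomial reduces to 0 (Buchberger's first criterion).
S(f_1,h_6): lcm = pq. S = \tfrac{11}{4}p + \tfrac{3}{4}q^{2} - \tfrac{9}{4}q - \tfrac{11}{4}.
  leading term p: subtract (\tfrac{11}{29})·h_4 from \tfrac{11}{4}p + \tfrac{3}{4}q^{2} - \tfrac{9}{4}q - \tfrac{11}{4} → -\tfrac{3}{29}q^{2} - \tfrac{46}{29}q
  leading term q^{2}: subtract (1)·h_5 from -\tfrac{3}{29}q^{2} - \tfrac{46}{29}q → 0
  remainder 0.

S(f_2,h_6): lcm = pq. S = -\tfrac{9}{2}p - \tfrac{3}{2}q^{2} - \tfrac{1}{2}q + \tfrac{9}{2}.
  leading term p: subtract (-\tfrac{18}{29})·h_4 from -\tfrac{9}{2}p - \tfrac{3}{2}q^{2} - \tfrac{1}{2}q + \tfrac{9}{2} → -\tfrac{3}{29}q^{2} - \tfrac{46}{29}q
  leading term q^{2}: subtract (1)·h_5 from -\tfrac{3}{29}q^{2} - \tfrac{46}{29}q → 0
  remainder 0.

S(f_3,h_6): lcm = pq. S = 0.
  remainder 0.

S(h_4,h_6): leading monomials are coprime, so the S-polynomial reduces to 0 (Buchberger's first criterion).
S(h_5,h_6): lcm = q^{2}. S = \tfrac{46}{3}q.
  leading term q: subtract (-\tfrac{46}{227})·h_6 from \tfrac{46}{3}q → 0
  remainder 0.

Every S-polynomial of the final basis reduces to 0, so we have a Gröbner basis.
Inter-reduce: drop elements whose leading term is divisible by another's, tail-reduce, and make monic.
Reduced Gröbner basis: {p - 1, q}.

From the last basis element, q = 0, so q takes values in {0}. Each choice, substituted upward through the basis, yields the corresponding point(s) of the solution set.
  q = 0: the earlier basis element becomes p - 1 = 0, giving p = 1 — point (1, 0).
Each listed point satisfies every original equation (direct substitution).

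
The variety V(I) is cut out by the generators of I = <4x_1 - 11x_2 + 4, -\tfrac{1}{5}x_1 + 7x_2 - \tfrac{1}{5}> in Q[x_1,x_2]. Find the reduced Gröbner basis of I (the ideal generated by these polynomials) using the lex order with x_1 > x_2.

G = {x_1 + 1, x_2}

This is the nonlinear analogue of row-reducing a linear system.

f_1 = 4x_1 - 11x_2 + 4, LT = x_1.
f_2 = -\tfrac{1}{5}x_1 + 7x_2 - \tfrac{1}{5}, LT = x_1.

S(f_1,f_2): lcm = x_1. S = \tfrac{129}{4}x_2.
  reduce S modulo (f_1, f_2):
  remainder \tfrac{129}{4}x_2 ≠ 0; add g_3 = \tfrac{129}{4}x_2 to the basis.

The other S-polynomials (S(f_1,g_3), S(f_2,g_3)) all reduce to 0 modulo the current basis, so we have a Gröbner basis.
Inter-reduce: drop elements whose leading term is divisible by another's, tail-reduce, and make monic.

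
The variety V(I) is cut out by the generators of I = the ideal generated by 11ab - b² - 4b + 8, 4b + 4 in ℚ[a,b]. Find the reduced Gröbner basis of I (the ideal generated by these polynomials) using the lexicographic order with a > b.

G = {a - 1, b + 1}

This is the nonlinear analogue of row-reducing a linear system.

f_1 = 11ab - b² - 4b + 8, LT = ab.
f_2 = 4b + 4, LT = b.

S(f_1,f_2): lcm = ab. S = -a - 1/11b² - 4/11b + 8/11.
  leading term a: no divisor's leading term divides it; move -a to the remainder.
  leading term b²: subtract (-1/44b)·f_2 from -1/11b² - 4/11b + 8/11 → -3/11b + 8/11
  leading term b: subtract (-3/44)·f_2 from -3/11b + 8/11 → 1
  leading term 1: no divisor's leading term divides it; move 1 to the remainder.
  remainder -a + 1 ≠ 0; add g_3 = -a + 1 to the basis.

S(f_1,g_3): lcm = ab. S = -1/11b² + 7/11b + 8/11.
  leading term b²: subtract (-1/44b)·f_2 from -1/11b² + 7/11b + 8/11 → 8/11b + 8/11
  leading term b: subtract (2/11)·f_2 from 8/11b + 8/11 → 0
  remainder 0.

S(f_2,g_3): leading monomials are coprime, so the S-polynomial reduces to 0 (Buchberger's first criterion).
Every S-polynomial of the final basis reduces to 0, so we have a Gröbner basis.
Inter-reduce: drop elements whose leading term is divisible by another's, tail-reduce, and make monic.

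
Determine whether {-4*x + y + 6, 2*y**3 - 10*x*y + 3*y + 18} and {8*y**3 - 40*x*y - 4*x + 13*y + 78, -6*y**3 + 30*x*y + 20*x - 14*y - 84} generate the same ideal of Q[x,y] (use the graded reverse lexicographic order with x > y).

For a fixed monomial order, each ideal has a unique reduced Gröbner basis; comparing bases decides equality.
Buchberger on the first generating set:
f_1 = -4*x + y + 6, LT = x.
f_2 = 2*y**3 - 10*x*y + 3*y + 18, LT = y**3.

The S-polynomials (S(f_1,f_2)) all reduce to 0 modulo the current basis, so we have a Gröbner basis.
Inter-reduce: drop elements whose leading term is divisible by another's, tail-reduce, and make monic.
Reduced Gröbner basis: {y**3 - 5/4*y**2 - 6*y + 9, x - 1/4*y - 3/2}.

Buchberger on the second generating set:
h_1 = 8*y**3 - 40*x*y - 4*x + 13*y + 78, LT = y**3.
h_2 = -6*y**3 + 30*x*y + 20*x - 14*y - 84, LT = y**3.

S(h_1,h_2): lcm = y**3. S = 17/6*x - 17/24*y - 17/4.
  reduce S modulo (h_1, h_2):
  remainder 17/6*x - 17/24*y - 17/4 ≠ 0; add k_3 = 17/6*x - 17/24*y - 17/4 to the basis.

The other S-polynomials (S(h_1,k_3), S(h_2,k_3)) all reduce to 0 modulo the current basis, so we have a Gröbner basis.
Inter-reduce: drop elements whose leading term is divisible by another's, tail-reduce, and make monic.
Reduced Gröbner basis: {y**3 - 5/4*y**2 - 6*y + 9, x - 1/4*y - 3/2}.

Same reduced basis, so the two generating sets span the same ideal.

Yes, the ideals are equal.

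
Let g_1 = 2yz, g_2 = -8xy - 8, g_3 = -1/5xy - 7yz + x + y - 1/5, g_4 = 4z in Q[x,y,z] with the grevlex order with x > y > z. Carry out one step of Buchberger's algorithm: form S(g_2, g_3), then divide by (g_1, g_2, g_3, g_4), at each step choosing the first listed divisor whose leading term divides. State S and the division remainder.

lcm(LM(g_2), LM(g_3)) = xy.
S = (lcm/LT(g_2))·g_2 − (lcm/LT(g_3))·g_3 = -35yz + 5x + 5y.
Reduce S modulo (g_1, g_2, g_3, g_4) in that order:
  leading term yz: subtract (-35/2)·g_1 from -35yz + 5x + 5y → 5x + 5y
  leading term x: no divisor's leading term divides it; move 5x to the remainder.
  leading term y: no divisor's leading term divides it; move 5y to the remainder.
The remainder 5x + 5y is nonzero, so it would be added as the next basis element.

S(g_2, g_3) = -35yz + 5x + 5y; remainder on division = 5x + 5y.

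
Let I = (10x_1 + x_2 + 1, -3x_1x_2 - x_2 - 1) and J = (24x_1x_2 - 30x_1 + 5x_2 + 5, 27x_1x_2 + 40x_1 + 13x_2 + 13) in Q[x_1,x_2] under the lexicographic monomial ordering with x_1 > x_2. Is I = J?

Yes, the ideals are equal.

Two ideals are equal iff their reduced Gröbner bases coincide (the reduced basis is unique for a fixed ordering).
Buchberger on the first generating set:
f_1 = 10x_1 + x_2 + 1, LT = x_1.
f_2 = -3x_1x_2 - x_2 - 1, LT = x_1x_2.

S(f_1,f_2): lcm = x_1x_2. S = 1/10x_2^2 - 7/30x_2 - 1/3.
  leading term x_2^2: no divisor's leading term divides it; move 1/10x_2^2 to the remainder.
  leading term x_2: no divisor's leading term divides it; move -7/30x_2 to the remainder.
  leading term 1: no divisor's leading term divides it; move -1/3 to the remainder.
  remainder 1/10x_2^2 - 7/30x_2 - 1/3 ≠ 0; add g_3 = 1/10x_2^2 - 7/30x_2 - 1/3 to the basis.

S(f_1,g_3): leading monomials are coprime, so the S-polynomial reduces to 0 (Buchberger's first criterion).
S(f_2,g_3): lcm = x_1x_2^2. S = 7/3x_1x_2 + 10/3x_1 + 1/3x_2^2 + 1/3x_2.
  leading term x_1x_2: subtract (7/30x_2)·f_1 from 7/3x_1x_2 + 10/3x_1 + 1/3x_2^2 + 1/3x_2 → 10/3x_1 + 1/10x_2^2 + 1/10x_2
  leading term x_1: subtract (1/3)·f_1 from 10/3x_1 + 1/10x_2^2 + 1/10x_2 → 1/10x_2^2 - 7/30x_2 - 1/3
  leading term x_2^2: subtract (1)·g_3 from 1/10x_2^2 - 7/30x_2 - 1/3 → 0
  remainder 0.

Every S-polynomial of the final basis reduces to 0, so we have a Gröbner basis.
Inter-reduce: drop elements whose leading term is divisible by another's, tail-reduce, and make monic.
Reduced Gröbner basis: {x_1 + 1/10x_2 + 1/10, x_2^2 - 7/3x_2 - 10/3}.

Buchberger on the second generating set:
h_1 = 24x_1x_2 - 30x_1 + 5x_2 + 5, LT = x_1x_2.
h_2 = 27x_1x_2 + 40x_1 + 13x_2 + 13, LT = x_1x_2.

S(h_1,h_2): lcm = x_1x_2. S = -295/108x_1 - 59/216x_2 - 59/216.
  leading term x_1: no divisor's leading term divides it; move -295/108x_1 to the remainder.
  leading term x_2: no divisor's leading term divides it; move -59/216x_2 to the remainder.
  leading term 1: no divisor's leading term divides it; move -59/216 to the remainder.
  remainder -295/108x_1 - 59/216x_2 - 59/216 ≠ 0; add k_3 = -295/108x_1 - 59/216x_2 - 59/216 to the basis.

S(h_1,k_3): lcm = x_1x_2. S = -5/4x_1 - 1/10x_2^2 + 13/120x_2 + 5/24.
  leading term x_1: subtract (27/59)·k_3 from -5/4x_1 - 1/10x_2^2 + 13/120x_2 + 5/24 → -1/10x_2^2 + 7/30x_2 + 1/3
  leading term x_2^2: no divisor's leading term divides it; move -1/10x_2^2 to the remainder.
  leading term x_2: no divisor's leading term divides it; move 7/30x_2 to the remainder.
  leading term 1: no divisor's leading term divides it; move 1/3 to the remainder.
  remainder -1/10x_2^2 + 7/30x_2 + 1/3 ≠ 0; add k_4 = -1/10x_2^2 + 7/30x_2 + 1/3 to the basis.

S(h_2,k_3): lcm = x_1x_2. S = 40/27x_1 - 1/10x_2^2 + 103/270x_2 + 13/27.
  leading term x_1: subtract (-32/59)·k_3 from 40/27x_1 - 1/10x_2^2 + 103/270x_2 + 13/27 → -1/10x_2^2 + 7/30x_2 + 1/3
  leading term x_2^2: subtract (1)·k_4 from -1/10x_2^2 + 7/30x_2 + 1/3 → 0
  remainder 0.

S(h_1,k_4): lcm = x_1x_2^2. S = 13/12x_1x_2 + 10/3x_1 + 5/24x_2^2 + 5/24x_2.
  leading term x_1x_2: subtract (13/288)·h_1 from 13/12x_1x_2 + 10/3x_1 + 5/24x_2^2 + 5/24x_2 → 75/16x_1 + 5/24x_2^2 - 5/288x_2 - 65/288
  leading term x_1: subtract (-405/236)·k_3 from 75/16x_1 + 5/24x_2^2 - 5/288x_2 - 65/288 → 5/24x_2^2 - 35/72x_2 - 25/36
  leading term x_2^2: subtract (-25/12)·k_4 from 5/24x_2^2 - 35/72x_2 - 25/36 → 0
  remainder 0.

S(h_2,k_4): lcm = x_1x_2^2. S = 103/27x_1x_2 + 10/3x_1 + 13/27x_2^2 + 13/27x_2.
  leading term x_1x_2: subtract (103/648)·h_1 from 103/27x_1x_2 + 10/3x_1 + 13/27x_2^2 + 13/27x_2 → 875/108x_1 + 13/27x_2^2 - 203/648x_2 - 515/648
  leading term x_1: subtract (-175/59)·k_3 from 875/108x_1 + 13/27x_2^2 - 203/648x_2 - 515/648 → 13/27x_2^2 - 91/81x_2 - 130/81
  leading term x_2^2: subtract (-130/27)·k_4 from 13/27x_2^2 - 91/81x_2 - 130/81 → 0
  remainder 0.

S(k_3,k_4): leading monomials are coprime, so the S-polynomial reduces to 0 (Buchberger's first criterion).
Every S-polynomial of the final basis reduces to 0, so we have a Gröbner basis.
Inter-reduce: drop elements whose leading term is divisible by another's, tail-reduce, and make monic.
Reduced Gröbner basis: {x_1 + 1/10x_2 + 1/10, x_2^2 - 7/3x_2 - 10/3}.

The two bases agree; hence the ideals are identical.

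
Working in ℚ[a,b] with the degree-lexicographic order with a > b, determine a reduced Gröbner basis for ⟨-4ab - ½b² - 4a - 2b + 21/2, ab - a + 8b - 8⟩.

G = {a² + 7a - 8, ab - a + 8b - 8, b² + 16a - 60b + 43}

Buchberger's algorithm terminates because the ascending chain of leading-term ideals stabilizes.

f_1 = -4ab - ½b² - 4a - 2b + 21/2, LT = ab.
f_2 = ab - a + 8b - 8, LT = ab.

S(f_1,f_2): lcm = ab. S = ⅛b² + 2a - 15/2b + 43/8.
  leading term b²: no divisor's leading term divides it; move ⅛b² to the remainder.
  leading term a: no divisor's leading term divides it; move 2a to the remainder.
  leading term b: no divisor's leading term divides it; move -15/2b to the remainder.
  leading term 1: no divisor's leading term divides it; move 43/8 to the remainder.
  remainder ⅛b² + 2a - 15/2b + 43/8 ≠ 0; add g_3 = ⅛b² + 2a - 15/2b + 43/8 to the basis.

S(f_1,g_3): lcm = ab². S = ⅛b³ - 16a² + 61ab + ½b² - 43a - 21/8b.
  leading term b³: subtract (b)·g_3 from ⅛b³ - 16a² + 61ab + ½b² - 43a - 21/8b → -16a² + 59ab + 8b² - 43a - 8b
  leading term a²: no divisor's leading term divides it; move -16a² to the remainder.
  leading term ab: subtract (-59/4)·f_1 from 59ab + 8b² - 43a - 8b → ⅝b² - 102a - 75/2b + 1239/8
  leading term b²: subtract (5)·g_3 from ⅝b² - 102a - 75/2b + 1239/8 → -112a + 128
  leading term a: no divisor's leading term divides it; move -112a to the remainder.
  leading term 1: no divisor's leading term divides it; move 128 to the remainder.
  remainder -16a² - 112a + 128 ≠ 0; add g_4 = -16a² - 112a + 128 to the basis.

S(f_2,g_3): lcm = ab². S = -16a² + 59ab + 8b² - 43a - 8b.
  leading term a²: subtract (1)·g_4 from -16a² + 59ab + 8b² - 43a - 8b → 59ab + 8b² + 69a - 8b - 128
  leading term ab: subtract (-59/4)·f_1 from 59ab + 8b² + 69a - 8b - 128 → ⅝b² + 10a - 75/2b + 215/8
  leading term b²: subtract (5)·g_3 from ⅝b² + 10a - 75/2b + 215/8 → 0
  remainder 0.

S(f_1,g_4): lcm = a²b. S = ⅛ab² + a² - 13/2ab - 21/8a + 8b.
  leading term ab²: subtract (-1/32b)·f_1 from ⅛ab² + a² - 13/2ab - 21/8a + 8b → -1/64b³ + a² - 53/8ab - 1/16b² - 21/8a + 533/64b
  leading term b³: subtract (-⅛b)·g_3 from -1/64b³ + a² - 53/8ab - 1/16b² - 21/8a + 533/64b → a² - 51/8ab - b² - 21/8a + 9b
  leading term a²: subtract (-1/16)·g_4 from a² - 51/8ab - b² - 21/8a + 9b → -51/8ab - b² - 77/8a + 9b + 8
  leading term ab: subtract (51/32)·f_1 from -51/8ab - b² - 77/8a + 9b + 8 → -13/64b² - 13/4a + 195/16b - 559/64
  leading term b²: subtract (-13/8)·g_3 from -13/64b² - 13/4a + 195/16b - 559/64 → 0
  remainder 0.

S(f_2,g_4): lcm = a²b. S = -a² + ab - 8a + 8b.
  leading term a²: subtract (1/16)·g_4 from -a² + ab - 8a + 8b → ab - a + 8b - 8
  leading term ab: subtract (-¼)·f_1 from ab - a + 8b - 8 → -⅛b² - 2a + 15/2b - 43/8
  leading term b²: subtract (-1)·g_3 from -⅛b² - 2a + 15/2b - 43/8 → 0
  remainder 0.

S(g_3,g_4): leading monomials are coprime, so the S-polynomial reduces to 0 (Buchberger's first criterion).
Every S-polynomial of the final basis reduces to 0, so we have a Gröbner basis.
Inter-reduce: drop elements whose leading term is divisible by another's, tail-reduce, and make monic.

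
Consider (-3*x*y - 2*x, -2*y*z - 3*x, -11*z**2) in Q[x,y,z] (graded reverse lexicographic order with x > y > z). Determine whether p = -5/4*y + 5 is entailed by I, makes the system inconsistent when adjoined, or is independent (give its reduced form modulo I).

-5/4*y + 5 is independent of I; its normal form modulo I is -5/4*y + 5.

First compute the reduced Gröbner basis of I by Buchberger's algorithm.
f_1 = -3*x*y - 2*x, LT = x*y.
f_2 = -2*y*z - 3*x, LT = y*z.
f_3 = -11*z**2, LT = z**2.

S(f_1,f_2): lcm = x*y*z. S = -3/2*x**2 + 2/3*x*z.
  reduce S modulo (f_1, f_2, f_3):
  remainder -3/2*x**2 + 2/3*x*z ≠ 0; add h_4 = -3/2*x**2 + 2/3*x*z to the basis.

S(f_2,f_3): lcm = y*z**2. S = 3/2*x*z.
  reduce S modulo (f_1, f_2, f_3, h_4):
  remainder 3/2*x*z ≠ 0; add h_5 = 3/2*x*z to the basis.

The other S-polynomials (S(f_1,f_3), S(f_1,h_4), S(f_2,h_4), S(f_3,h_4), S(f_1,h_5), S(f_2,h_5), S(f_3,h_5), S(h_4,h_5)) all reduce to 0 modulo the current basis, so we have a Gröbner basis.
Inter-reduce: drop elements whose leading term is divisible by another's, tail-reduce, and make monic.
Reduced Gröbner basis: {x**2, x*y + 2/3*x, x*z, y*z + 3/2*x, z**2}.
Label its elements g_1 = x**2, g_2 = x*y + 2/3*x, g_3 = x*z, g_4 = y*z + 3/2*x, g_5 = z**2.

Reduce p = -5/4*y + 5 modulo G:
  leading term y: no divisor's leading term divides it; move -5/4*y to the remainder.
  leading term 1: no divisor's leading term divides it; move 5 to the remainder.
  normal form = -5/4*y + 5.
The normal form is nonzero, so p ∉ I. Since p minus its normal form lies in I, I + (p) = I + (r) where r = -5/4*y + 5; decide whether this ideal is the whole ring.
Run Buchberger on G together with r (pairs among the g_i already reduce to 0 since G is a Gröbner basis):
g_1 = x**2, LT = x**2.
g_2 = x*y + 2/3*x, LT = x*y.
g_3 = x*z, LT = x*z.
g_4 = y*z + 3/2*x, LT = y*z.
g_5 = z**2, LT = z**2.
r = -5/4*y + 5, LT = y.

S(g_2,r): lcm = x*y. S = 14/3*x.
  reduce S modulo (g_1, g_2, g_3, g_4, g_5, r):
  remainder 14/3*x ≠ 0; add m_7 = 14/3*x to the basis.

S(g_4,r): lcm = y*z. S = 3/2*x + 4*z.
  reduce S modulo (g_1, g_2, g_3, g_4, g_5, r, m_7):
  remainder 4*z ≠ 0; add m_8 = 4*z to the basis.

The other S-polynomials (S(g_1,g_2), S(g_1,g_3), S(g_1,g_4), S(g_1,g_5), S(g_1,r), S(g_2,g_3), S(g_2,g_4), S(g_2,g_5), S(g_3,g_4), S(g_3,g_5), S(g_3,r), S(g_4,g_5), S(g_5,r), S(g_1,m_7), S(g_2,m_7), S(g_3,m_7), S(g_4,m_7), S(g_5,m_7), S(r,m_7), S(g_1,m_8), S(g_2,m_8), S(g_3,m_8), S(g_4,m_8), S(g_5,m_8), S(r,m_8), S(m_7,m_8)) all reduce to 0 modulo the current basis, so we have a Gröbner basis.
Inter-reduce: drop elements whose leading term is divisible by another's, tail-reduce, and make monic.
Reduced Gröbner basis: {x, y - 4, z}.
The reduced Gröbner basis of I + (p) is {x, y - 4, z} ≠ {1}, a proper ideal, so the enlarged system stays consistent: p is independent of I, with normal form -5/4*y + 5.

Ideal membership is decidable via reduction modulo a Gröbner basis.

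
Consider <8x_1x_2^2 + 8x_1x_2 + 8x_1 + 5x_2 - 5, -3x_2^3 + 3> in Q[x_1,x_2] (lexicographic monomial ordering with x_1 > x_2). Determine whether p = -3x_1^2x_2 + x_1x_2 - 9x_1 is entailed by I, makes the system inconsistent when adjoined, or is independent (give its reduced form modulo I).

First compute the reduced Gröbner basis of I by Buchberger's algorithm.
f_1 = 8x_1x_2^2 + 8x_1x_2 + 8x_1 + 5x_2 - 5, LT = x_1x_2^2.
f_2 = -3x_2^3 + 3, LT = x_2^3.

S(f_1,f_2): lcm = x_1x_2^3. S = x_1x_2^2 + x_1x_2 + x_1 + 5/8x_2^2 - 5/8x_2.
  leading term x_1x_2^2: subtract (1/8)·f_1 from x_1x_2^2 + x_1x_2 + x_1 + 5/8x_2^2 - 5/8x_2 → 5/8x_2^2 - 5/4x_2 + 5/8
  leading term x_2^2: no divisor's leading term divides it; move 5/8x_2^2 to the remainder.
  leading term x_2: no divisor's leading term divides it; move -5/4x_2 to the remainder.
  leading term 1: no divisor's leading term divides it; move 5/8 to the remainder.
  remainder 5/8x_2^2 - 5/4x_2 + 5/8 ≠ 0; add h_3 = 5/8x_2^2 - 5/4x_2 + 5/8 to the basis.

S(f_1,h_3): lcm = x_1x_2^2. S = 3x_1x_2 + 5/8x_2 - 5/8.
  leading term x_1x_2: no divisor's leading term divides it; move 3x_1x_2 to the remainder.
  leading term x_2: no divisor's leading term divides it; move 5/8x_2 to the remainder.
  leading term 1: no divisor's leading term divides it; move -5/8 to the remainder.
  remainder 3x_1x_2 + 5/8x_2 - 5/8 ≠ 0; add h_4 = 3x_1x_2 + 5/8x_2 - 5/8 to the basis.

S(f_2,h_3): lcm = x_2^3. S = 2x_2^2 - x_2 - 1.
  leading term x_2^2: subtract (16/5)·h_3 from 2x_2^2 - x_2 - 1 → 3x_2 - 3
  leading term x_2: no divisor's leading term divides it; move 3x_2 to the remainder.
  leading term 1: no divisor's leading term divides it; move -3 to the remainder.
  remainder 3x_2 - 3 ≠ 0; add h_5 = 3x_2 - 3 to the basis.

S(f_1,h_4): lcm = x_1x_2^2. S = x_1x_2 + x_1 - 5/24x_2^2 + 5/6x_2 - 5/8.
  leading term x_1x_2: subtract (1/3)·h_4 from x_1x_2 + x_1 - 5/24x_2^2 + 5/6x_2 - 5/8 → x_1 - 5/24x_2^2 + 5/8x_2 - 5/12
  leading term x_1: no divisor's leading term divides it; move x_1 to the remainder.
  leading term x_2^2: subtract (-1/3)·h_3 from -5/24x_2^2 + 5/8x_2 - 5/12 → 5/24x_2 - 5/24
  leading term x_2: subtract (5/72)·h_5 from 5/24x_2 - 5/24 → 0
  remainder x_1 ≠ 0; add h_6 = x_1 to the basis.

S(f_2,h_4): lcm = x_1x_2^3. S = -x_1 - 5/24x_2^3 + 5/24x_2^2.
  leading term x_1: subtract (-1)·h_6 from -x_1 - 5/24x_2^3 + 5/24x_2^2 → -5/24x_2^3 + 5/24x_2^2
  leading term x_2^3: subtract (5/72)·f_2 from -5/24x_2^3 + 5/24x_2^2 → 5/24x_2^2 - 5/24
  leading term x_2^2: subtract (1/3)·h_3 from 5/24x_2^2 - 5/24 → 5/12x_2 - 5/12
  leading term x_2: subtract (5/36)·h_5 from 5/12x_2 - 5/12 → 0
  remainder 0.

S(h_3,h_4): lcm = x_1x_2^2. S = -2x_1x_2 + x_1 - 5/24x_2^2 + 5/24x_2.
  leading term x_1x_2: subtract (-2/3)·h_4 from -2x_1x_2 + x_1 - 5/24x_2^2 + 5/24x_2 → x_1 - 5/24x_2^2 + 5/8x_2 - 5/12
  leading term x_1: subtract (1)·h_6 from x_1 - 5/24x_2^2 + 5/8x_2 - 5/12 → -5/24x_2^2 + 5/8x_2 - 5/12
  leading term x_2^2: subtract (-1/3)·h_3 from -5/24x_2^2 + 5/8x_2 - 5/12 → 5/24x_2 - 5/24
  leading term x_2: subtract (5/72)·h_5 from 5/24x_2 - 5/24 → 0
  remainder 0.

S(f_1,h_5): lcm = x_1x_2^2. S = 2x_1x_2 + x_1 + 5/8x_2 - 5/8.
  leading term x_1x_2: subtract (2/3)·h_4 from 2x_1x_2 + x_1 + 5/8x_2 - 5/8 → x_1 + 5/24x_2 - 5/24
  leading term x_1: subtract (1)·h_6 from x_1 + 5/24x_2 - 5/24 → 5/24x_2 - 5/24
  leading term x_2: subtract (5/72)·h_5 from 5/24x_2 - 5/24 → 0
  remainder 0.

S(f_2,h_5): lcm = x_2^3. S = x_2^2 - 1.
  leading term x_2^2: subtract (8/5)·h_3 from x_2^2 - 1 → 2x_2 - 2
  leading term x_2: subtract (2/3)·h_5 from 2x_2 - 2 → 0
  remainder 0.

S(h_3,h_5): lcm = x_2^2. S = -x_2 + 1.
  leading term x_2: subtract (-1/3)·h_5 from -x_2 + 1 → 0
  remainder 0.

S(h_4,h_5): lcm = x_1x_2. S = x_1 + 5/24x_2 - 5/24.
  leading term x_1: subtract (1)·h_6 from x_1 + 5/24x_2 - 5/24 → 5/24x_2 - 5/24
  leading term x_2: subtract (5/72)·h_5 from 5/24x_2 - 5/24 → 0
  remainder 0.

S(f_1,h_6): lcm = x_1x_2^2. S = x_1x_2 + x_1 + 5/8x_2 - 5/8.
  leading term x_1x_2: subtract (1/3)·h_4 from x_1x_2 + x_1 + 5/8x_2 - 5/8 → x_1 + 5/12x_2 - 5/12
  leading term x_1: subtract (1)·h_6 from x_1 + 5/12x_2 - 5/12 → 5/12x_2 - 5/12
  leading term x_2: subtract (5/36)·h_5 from 5/12x_2 - 5/12 → 0
  remainder 0.

S(f_2,h_6): leading monomials are coprime, so the S-polynomial reduces to 0 (Buchberger's first criterion).
S(h_3,h_6): leading monomials are coprime, so the S-polynomial reduces to 0 (Buchberger's first criterion).
S(h_4,h_6): lcm = x_1x_2. S = 5/24x_2 - 5/24.
  leading term x_2: subtract (5/72)·h_5 from 5/24x_2 - 5/24 → 0
  remainder 0.

S(h_5,h_6): leading monomials are coprime, so the S-polynomial reduces to 0 (Buchberger's first criterion).
Every S-polynomial of the final basis reduces to 0, so we have a Gröbner basis.
Inter-reduce: drop elements whose leading term is divisible by another's, tail-reduce, and make monic.
Reduced Gröbner basis: {x_1, x_2 - 1}.
Label its elements g_1 = x_1, g_2 = x_2 - 1.

Reduce p = -3x_1^2x_2 + x_1x_2 - 9x_1 modulo G:
  leading term x_1^2x_2: subtract (-3x_1x_2)·g_1 from -3x_1^2x_2 + x_1x_2 - 9x_1 → x_1x_2 - 9x_1
  leading term x_1x_2: subtract (x_2)·g_1 from x_1x_2 - 9x_1 → -9x_1
  leading term x_1: subtract (-9)·g_1 from -9x_1 → 0
  normal form = 0.
Since the normal form is 0, p ∈ I.

-3x_1^2x_2 + x_1x_2 - 9x_1 lies in I (it reduces to 0).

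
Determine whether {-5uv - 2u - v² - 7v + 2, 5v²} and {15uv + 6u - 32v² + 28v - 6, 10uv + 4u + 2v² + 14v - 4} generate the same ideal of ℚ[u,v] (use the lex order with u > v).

Two ideals are equal iff their reduced Gröbner bases coincide (the reduced basis is unique for a fixed ordering).
Buchberger on the first generating set:
f_1 = -5uv - 2u - v² - 7v + 2, LT = uv.
f_2 = 5v², LT = v².

S(f_1,f_2): lcm = uv². S = ⅖uv + ⅕v³ + 7/5v² - ⅖v.
  reduce S modulo (f_1, f_2):
  remainder -4/25u - 24/25v + 4/25 ≠ 0; add g_3 = -4/25u - 24/25v + 4/25 to the basis.

The other S-polynomials (S(f_1,g_3), S(f_2,g_3)) all reduce to 0 modulo the current basis, so we have a Gröbner basis.
Inter-reduce: drop elements whose leading term is divisible by another's, tail-reduce, and make monic.
Reduced Gröbner basis: {u + 6v - 1, v²}.

Buchberger on the second generating set:
h_1 = 15uv + 6u - 32v² + 28v - 6, LT = uv.
h_2 = 10uv + 4u + 2v² + 14v - 4, LT = uv.

S(h_1,h_2): lcm = uv. S = -7/3v² + 7/15v.
  reduce S modulo (h_1, h_2):
  remainder -7/3v² + 7/15v ≠ 0; add k_3 = -7/3v² + 7/15v to the basis.

S(h_1,k_3): lcm = uv². S = ⅗uv - 32/15v³ + 28/15v² - ⅖v.
  reduce S modulo (h_1, h_2, k_3):
  remainder -6/25u - 122/125v + 6/25 ≠ 0; add k_4 = -6/25u - 122/125v + 6/25 to the basis.

The other S-polynomials (S(h_2,k_3), S(h_1,k_4), S(h_2,k_4), S(k_3,k_4)) all reduce to 0 modulo the current basis, so we have a Gröbner basis.
Inter-reduce: drop elements whose leading term is divisible by another's, tail-reduce, and make monic.
Reduced Gröbner basis: {u + 61/15v - 1, v² - ⅕v}.

Since the reduced bases disagree, the two ideals are not the same.

No, the ideals differ.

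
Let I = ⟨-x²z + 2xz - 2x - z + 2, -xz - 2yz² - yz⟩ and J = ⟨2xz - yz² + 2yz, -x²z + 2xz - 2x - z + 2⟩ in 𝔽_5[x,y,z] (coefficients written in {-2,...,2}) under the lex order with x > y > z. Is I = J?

Yes, the ideals are equal.

Equality of ideals is decidable: compute both reduced Gröbner bases (unique for the ordering) and check whether they agree.
Buchberger on the first generating set:
f_1 = -x²z + 2xz - 2x - z + 2, LT = x²z.
f_2 = -xz - 2yz² - yz, LT = xz.

S(f_1,f_2): lcm = x²z. S = -2xyz² - xyz - 2xz + 2x + z - 2.
  reduce S modulo (f_1, f_2):
  remainder 2x - y²z³ - y²z² + y²z - yz² + 2yz + z - 2 ≠ 0; add g_3 = 2x - y²z³ - y²z² + y²z - yz² + 2yz + z - 2 to the basis.

S(f_1,g_3): lcm = x²z. S = -2xy²z⁴ - 2xy²z³ + 2xy²z² - 2xyz³ - xyz² + 2xz² - xz + 2x + z - 2.
  reduce S modulo (f_1, f_2, g_3):
  remainder -y³z⁵ + y³z⁴ - 2y³z³ - 2y³z² - y²z⁴ + 2y²z² - y²z + yz³ + yz² - yz ≠ 0; add g_4 = -y³z⁵ + y³z⁴ - 2y³z³ - 2y³z² - y²z⁴ + 2y²z² - y²z + yz³ + yz² - yz to the basis.

S(f_2,g_3): lcm = xz. S = -2y²z⁴ - 2y²z³ + 2y²z² - 2yz³ + yz² + yz + 2z² + z.
  reduce S modulo (f_1, f_2, g_3, g_4):
  remainder -2y²z⁴ - 2y²z³ + 2y²z² - 2yz³ + yz² + yz + 2z² + z ≠ 0; add g_5 = -2y²z⁴ - 2y²z³ + 2y²z² - 2yz³ + yz² + yz + 2z² + z to the basis.

The other S-polynomials (S(f_1,g_4), S(f_2,g_4), S(g_3,g_4), S(f_1,g_5), S(f_2,g_5), S(g_3,g_5), S(g_4,g_5)) all reduce to 0 modulo the current basis, so we have a Gröbner basis.
Inter-reduce: drop elements whose leading term is divisible by another's, tail-reduce, and make monic.
Reduced Gröbner basis: {x + 2y²z³ + 2y²z² - 2y²z + 2yz² + yz - 2z - 1, y²z⁴ + y²z³ - y²z² + yz³ + 2yz² + 2yz - z² + 2z}.

Buchberger on the second generating set:
h_1 = 2xz - yz² + 2yz, LT = xz.
h_2 = -x²z + 2xz - 2x - z + 2, LT = x²z.

S(h_1,h_2): lcm = x²z. S = 2xyz² + xyz + 2xz - 2x - z + 2.
  reduce S modulo (h_1, h_2):
  remainder -2x + y²z³ + y²z² - y²z + yz² - 2yz - z + 2 ≠ 0; add k_3 = -2x + y²z³ + y²z² - y²z + yz² - 2yz - z + 2 to the basis.

S(h_1,k_3): lcm = xz. S = -2y²z⁴ - 2y²z³ + 2y²z² - 2yz³ + yz² + yz + 2z² + z.
  reduce S modulo (h_1, h_2, k_3):
  remainder -2y²z⁴ - 2y²z³ + 2y²z² - 2yz³ + yz² + yz + 2z² + z ≠ 0; add k_4 = -2y²z⁴ - 2y²z³ + 2y²z² - 2yz³ + yz² + yz + 2z² + z to the basis.

The other S-polynomials (S(h_2,k_3), S(h_1,k_4), S(h_2,k_4), S(k_3,k_4)) all reduce to 0 modulo the current basis, so we have a Gröbner basis.
Inter-reduce: drop elements whose leading term is divisible by another's, tail-reduce, and make monic.
Reduced Gröbner basis: {x + 2y²z³ + 2y²z² - 2y²z + 2yz² + yz - 2z - 1, y²z⁴ + y²z³ - y²z² + yz³ + 2yz² + 2yz - z² + 2z}.

These coincide, so the ideals are equal.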